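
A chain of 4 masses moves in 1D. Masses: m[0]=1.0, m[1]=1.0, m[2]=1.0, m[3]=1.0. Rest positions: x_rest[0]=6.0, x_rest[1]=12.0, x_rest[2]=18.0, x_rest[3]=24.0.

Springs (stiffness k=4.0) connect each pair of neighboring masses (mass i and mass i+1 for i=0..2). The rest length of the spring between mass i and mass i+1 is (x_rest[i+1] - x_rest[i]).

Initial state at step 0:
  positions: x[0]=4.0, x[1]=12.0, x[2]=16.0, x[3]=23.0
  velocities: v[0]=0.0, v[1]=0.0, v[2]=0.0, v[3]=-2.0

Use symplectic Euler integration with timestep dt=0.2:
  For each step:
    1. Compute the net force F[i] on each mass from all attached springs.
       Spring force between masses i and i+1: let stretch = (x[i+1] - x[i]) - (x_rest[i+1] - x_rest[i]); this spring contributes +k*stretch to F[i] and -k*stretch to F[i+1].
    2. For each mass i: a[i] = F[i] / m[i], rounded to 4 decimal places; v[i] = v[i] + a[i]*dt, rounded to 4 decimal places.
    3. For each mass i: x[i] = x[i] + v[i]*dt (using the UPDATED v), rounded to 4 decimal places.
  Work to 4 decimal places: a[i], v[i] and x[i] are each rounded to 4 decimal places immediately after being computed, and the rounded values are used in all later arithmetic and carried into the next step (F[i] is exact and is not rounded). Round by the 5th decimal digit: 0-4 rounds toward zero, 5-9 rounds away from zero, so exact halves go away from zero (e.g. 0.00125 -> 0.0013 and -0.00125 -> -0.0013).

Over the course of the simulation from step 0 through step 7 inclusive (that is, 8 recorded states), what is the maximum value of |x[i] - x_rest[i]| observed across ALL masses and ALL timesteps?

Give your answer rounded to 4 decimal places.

Step 0: x=[4.0000 12.0000 16.0000 23.0000] v=[0.0000 0.0000 0.0000 -2.0000]
Step 1: x=[4.3200 11.3600 16.4800 22.4400] v=[1.6000 -3.2000 2.4000 -2.8000]
Step 2: x=[4.8064 10.4128 17.0944 21.8864] v=[2.4320 -4.7360 3.0720 -2.7680]
Step 3: x=[5.2298 9.6376 17.4065 21.5261] v=[2.1171 -3.8758 1.5603 -1.8016]
Step 4: x=[5.3985 9.4002 17.1347 21.4666] v=[0.8433 -1.1869 -1.3591 -0.2973]
Step 5: x=[5.2474 9.7601 16.3185 21.6740] v=[-0.7553 1.7993 -4.0812 1.0372]
Step 6: x=[4.8584 10.4473 15.3098 21.9846] v=[-1.9451 3.4359 -5.0435 1.5528]
Step 7: x=[4.4036 11.0183 14.5911 22.1872] v=[-2.2740 2.8548 -3.5937 1.0130]
Max displacement = 3.4089

Answer: 3.4089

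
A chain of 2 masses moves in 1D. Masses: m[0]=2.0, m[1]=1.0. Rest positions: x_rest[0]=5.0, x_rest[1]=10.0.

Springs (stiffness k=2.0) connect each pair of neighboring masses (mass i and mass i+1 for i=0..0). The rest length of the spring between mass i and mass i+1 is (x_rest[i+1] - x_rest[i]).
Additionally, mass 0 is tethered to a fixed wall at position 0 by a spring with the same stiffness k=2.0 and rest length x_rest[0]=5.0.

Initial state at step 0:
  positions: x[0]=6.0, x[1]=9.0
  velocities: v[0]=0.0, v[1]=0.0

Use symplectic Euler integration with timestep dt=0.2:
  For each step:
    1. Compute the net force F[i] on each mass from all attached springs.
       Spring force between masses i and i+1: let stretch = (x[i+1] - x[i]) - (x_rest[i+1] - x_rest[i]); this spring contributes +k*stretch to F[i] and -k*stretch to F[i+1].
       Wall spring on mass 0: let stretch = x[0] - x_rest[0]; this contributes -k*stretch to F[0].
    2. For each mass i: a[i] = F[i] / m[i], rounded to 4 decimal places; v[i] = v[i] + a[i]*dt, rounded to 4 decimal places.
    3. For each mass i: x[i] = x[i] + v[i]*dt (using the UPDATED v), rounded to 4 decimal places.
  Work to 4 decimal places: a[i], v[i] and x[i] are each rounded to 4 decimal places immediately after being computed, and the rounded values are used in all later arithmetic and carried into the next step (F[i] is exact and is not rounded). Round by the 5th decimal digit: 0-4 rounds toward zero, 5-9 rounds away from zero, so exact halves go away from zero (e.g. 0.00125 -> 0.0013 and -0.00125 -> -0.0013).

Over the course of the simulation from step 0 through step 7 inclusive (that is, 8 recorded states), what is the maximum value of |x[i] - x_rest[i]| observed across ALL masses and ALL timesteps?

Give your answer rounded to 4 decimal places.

Step 0: x=[6.0000 9.0000] v=[0.0000 0.0000]
Step 1: x=[5.8800 9.1600] v=[-0.6000 0.8000]
Step 2: x=[5.6560 9.4576] v=[-1.1200 1.4880]
Step 3: x=[5.3578 9.8511] v=[-1.4909 1.9674]
Step 4: x=[5.0250 10.2851] v=[-1.6638 2.1701]
Step 5: x=[4.7016 10.6983] v=[-1.6168 2.0661]
Step 6: x=[4.4300 11.0318] v=[-1.3578 1.6674]
Step 7: x=[4.2453 11.2371] v=[-0.9234 1.0267]
Max displacement = 1.2371

Answer: 1.2371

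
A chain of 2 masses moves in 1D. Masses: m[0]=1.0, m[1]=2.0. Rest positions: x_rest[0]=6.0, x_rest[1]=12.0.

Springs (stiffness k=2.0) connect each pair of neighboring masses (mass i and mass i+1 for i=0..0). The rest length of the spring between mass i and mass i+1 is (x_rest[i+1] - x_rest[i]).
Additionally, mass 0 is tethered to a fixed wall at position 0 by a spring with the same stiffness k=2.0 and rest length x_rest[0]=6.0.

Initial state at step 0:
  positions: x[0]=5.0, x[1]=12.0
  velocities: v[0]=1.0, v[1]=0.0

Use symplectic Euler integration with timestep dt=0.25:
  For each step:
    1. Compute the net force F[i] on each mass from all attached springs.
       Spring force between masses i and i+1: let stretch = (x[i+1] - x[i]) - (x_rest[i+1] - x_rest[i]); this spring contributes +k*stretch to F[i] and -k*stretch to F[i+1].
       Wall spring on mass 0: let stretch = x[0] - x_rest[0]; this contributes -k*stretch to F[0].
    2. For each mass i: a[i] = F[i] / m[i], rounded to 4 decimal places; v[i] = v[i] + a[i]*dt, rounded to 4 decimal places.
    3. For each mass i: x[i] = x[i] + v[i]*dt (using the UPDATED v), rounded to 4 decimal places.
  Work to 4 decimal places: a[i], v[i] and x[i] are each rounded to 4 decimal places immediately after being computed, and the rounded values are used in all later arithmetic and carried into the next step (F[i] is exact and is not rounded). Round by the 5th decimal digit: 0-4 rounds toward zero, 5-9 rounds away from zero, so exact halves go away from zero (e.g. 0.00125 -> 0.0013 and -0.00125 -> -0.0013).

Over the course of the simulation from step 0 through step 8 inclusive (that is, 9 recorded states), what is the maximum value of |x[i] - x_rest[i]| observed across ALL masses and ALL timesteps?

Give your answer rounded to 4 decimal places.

Step 0: x=[5.0000 12.0000] v=[1.0000 0.0000]
Step 1: x=[5.5000 11.9375] v=[2.0000 -0.2500]
Step 2: x=[6.1172 11.8477] v=[2.4688 -0.3594]
Step 3: x=[6.6861 11.7747] v=[2.2755 -0.2920]
Step 4: x=[7.0553 11.7587] v=[1.4768 -0.0642]
Step 5: x=[7.1305 11.8237] v=[0.3009 0.2600]
Step 6: x=[6.9011 11.9704] v=[-0.9178 0.5867]
Step 7: x=[6.4427 12.1753] v=[-1.8337 0.8194]
Step 8: x=[5.8955 12.3969] v=[-2.1888 0.8863]
Max displacement = 1.1305

Answer: 1.1305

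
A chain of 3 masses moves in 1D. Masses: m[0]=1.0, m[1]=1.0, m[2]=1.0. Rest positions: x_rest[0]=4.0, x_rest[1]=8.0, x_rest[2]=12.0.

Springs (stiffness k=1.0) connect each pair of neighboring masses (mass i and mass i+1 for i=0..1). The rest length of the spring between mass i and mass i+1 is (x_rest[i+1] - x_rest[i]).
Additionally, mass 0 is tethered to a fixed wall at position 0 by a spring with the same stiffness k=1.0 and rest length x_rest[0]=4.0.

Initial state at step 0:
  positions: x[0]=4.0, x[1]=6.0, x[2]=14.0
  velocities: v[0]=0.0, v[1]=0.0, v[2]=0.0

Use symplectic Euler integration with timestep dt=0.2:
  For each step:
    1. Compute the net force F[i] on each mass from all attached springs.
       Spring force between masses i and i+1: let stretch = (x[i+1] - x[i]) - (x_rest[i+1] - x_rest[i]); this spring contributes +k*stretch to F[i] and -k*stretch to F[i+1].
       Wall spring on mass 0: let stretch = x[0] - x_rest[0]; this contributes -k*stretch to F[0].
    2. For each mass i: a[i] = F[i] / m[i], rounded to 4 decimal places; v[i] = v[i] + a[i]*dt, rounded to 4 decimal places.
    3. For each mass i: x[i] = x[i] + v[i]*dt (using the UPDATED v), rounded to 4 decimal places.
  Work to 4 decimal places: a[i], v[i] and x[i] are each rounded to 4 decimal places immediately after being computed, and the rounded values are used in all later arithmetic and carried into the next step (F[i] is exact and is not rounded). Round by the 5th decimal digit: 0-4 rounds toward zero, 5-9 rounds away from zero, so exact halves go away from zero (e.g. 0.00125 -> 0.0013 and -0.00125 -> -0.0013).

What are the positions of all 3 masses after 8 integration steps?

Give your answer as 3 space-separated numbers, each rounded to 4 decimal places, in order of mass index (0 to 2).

Step 0: x=[4.0000 6.0000 14.0000] v=[0.0000 0.0000 0.0000]
Step 1: x=[3.9200 6.2400 13.8400] v=[-0.4000 1.2000 -0.8000]
Step 2: x=[3.7760 6.6912 13.5360] v=[-0.7200 2.2560 -1.5200]
Step 3: x=[3.5976 7.2996 13.1182] v=[-0.8922 3.0419 -2.0890]
Step 4: x=[3.4233 7.9926 12.6277] v=[-0.8713 3.4652 -2.4527]
Step 5: x=[3.2949 8.6883 12.1118] v=[-0.6421 3.4784 -2.5797]
Step 6: x=[3.2504 9.3052 11.6189] v=[-0.2224 3.0844 -2.4644]
Step 7: x=[3.3181 9.7724 11.1935] v=[0.3385 2.3362 -2.1271]
Step 8: x=[3.5112 10.0383 10.8712] v=[0.9657 1.3296 -1.6113]

Answer: 3.5112 10.0383 10.8712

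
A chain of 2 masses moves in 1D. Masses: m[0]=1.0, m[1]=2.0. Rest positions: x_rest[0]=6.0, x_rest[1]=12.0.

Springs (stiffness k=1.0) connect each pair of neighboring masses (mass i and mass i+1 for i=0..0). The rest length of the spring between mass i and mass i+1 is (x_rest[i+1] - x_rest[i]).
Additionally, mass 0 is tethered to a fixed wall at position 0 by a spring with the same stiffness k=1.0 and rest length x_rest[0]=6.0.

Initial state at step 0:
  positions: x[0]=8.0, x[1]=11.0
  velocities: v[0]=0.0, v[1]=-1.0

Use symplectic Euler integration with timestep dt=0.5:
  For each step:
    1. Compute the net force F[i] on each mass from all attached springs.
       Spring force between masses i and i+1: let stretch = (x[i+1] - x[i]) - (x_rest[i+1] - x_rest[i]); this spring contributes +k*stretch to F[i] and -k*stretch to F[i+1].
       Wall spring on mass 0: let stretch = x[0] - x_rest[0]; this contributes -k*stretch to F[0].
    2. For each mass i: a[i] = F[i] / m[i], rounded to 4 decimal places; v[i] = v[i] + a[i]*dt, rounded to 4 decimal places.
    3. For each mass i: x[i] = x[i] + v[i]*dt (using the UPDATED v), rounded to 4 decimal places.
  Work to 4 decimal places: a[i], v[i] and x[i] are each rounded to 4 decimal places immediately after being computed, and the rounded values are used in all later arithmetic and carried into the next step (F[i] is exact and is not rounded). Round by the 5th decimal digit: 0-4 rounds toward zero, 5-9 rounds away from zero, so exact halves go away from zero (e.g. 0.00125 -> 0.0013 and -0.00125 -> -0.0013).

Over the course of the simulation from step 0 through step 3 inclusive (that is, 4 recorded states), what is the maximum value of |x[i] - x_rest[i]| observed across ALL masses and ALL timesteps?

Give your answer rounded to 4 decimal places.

Answer: 2.7382

Derivation:
Step 0: x=[8.0000 11.0000] v=[0.0000 -1.0000]
Step 1: x=[6.7500 10.8750] v=[-2.5000 -0.2500]
Step 2: x=[4.8438 10.9844] v=[-3.8125 0.2188]
Step 3: x=[3.2618 11.0763] v=[-3.1641 0.1837]
Max displacement = 2.7382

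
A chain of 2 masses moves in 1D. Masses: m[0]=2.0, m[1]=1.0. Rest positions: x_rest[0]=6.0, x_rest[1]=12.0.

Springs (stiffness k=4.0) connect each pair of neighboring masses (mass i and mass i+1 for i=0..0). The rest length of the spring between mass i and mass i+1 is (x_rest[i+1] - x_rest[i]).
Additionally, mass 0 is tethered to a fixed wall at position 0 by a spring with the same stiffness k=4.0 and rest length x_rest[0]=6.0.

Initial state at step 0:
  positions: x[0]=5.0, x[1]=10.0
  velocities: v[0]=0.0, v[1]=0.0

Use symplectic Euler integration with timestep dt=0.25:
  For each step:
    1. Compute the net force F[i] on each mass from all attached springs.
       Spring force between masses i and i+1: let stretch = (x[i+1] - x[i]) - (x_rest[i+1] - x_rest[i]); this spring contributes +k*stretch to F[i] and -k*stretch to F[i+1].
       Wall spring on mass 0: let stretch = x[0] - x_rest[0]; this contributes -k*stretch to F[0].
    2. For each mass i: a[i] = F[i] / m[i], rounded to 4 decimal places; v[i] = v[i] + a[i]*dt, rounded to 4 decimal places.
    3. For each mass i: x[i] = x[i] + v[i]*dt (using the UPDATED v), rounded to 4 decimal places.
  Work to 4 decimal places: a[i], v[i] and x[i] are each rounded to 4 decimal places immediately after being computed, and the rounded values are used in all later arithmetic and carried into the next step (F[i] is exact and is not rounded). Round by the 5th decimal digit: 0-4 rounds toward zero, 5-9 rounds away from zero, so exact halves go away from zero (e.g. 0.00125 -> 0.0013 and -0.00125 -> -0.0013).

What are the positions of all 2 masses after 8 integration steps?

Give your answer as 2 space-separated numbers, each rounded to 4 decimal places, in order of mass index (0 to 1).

Step 0: x=[5.0000 10.0000] v=[0.0000 0.0000]
Step 1: x=[5.0000 10.2500] v=[0.0000 1.0000]
Step 2: x=[5.0313 10.6875] v=[0.1250 1.7500]
Step 3: x=[5.1407 11.2110] v=[0.4375 2.0938]
Step 4: x=[5.3663 11.7169] v=[0.9023 2.0235]
Step 5: x=[5.7149 12.1351] v=[1.3945 1.6729]
Step 6: x=[6.1517 12.4483] v=[1.7472 1.2527]
Step 7: x=[6.6066 12.6873] v=[1.8197 0.9561]
Step 8: x=[6.9958 12.9062] v=[1.5568 0.8754]

Answer: 6.9958 12.9062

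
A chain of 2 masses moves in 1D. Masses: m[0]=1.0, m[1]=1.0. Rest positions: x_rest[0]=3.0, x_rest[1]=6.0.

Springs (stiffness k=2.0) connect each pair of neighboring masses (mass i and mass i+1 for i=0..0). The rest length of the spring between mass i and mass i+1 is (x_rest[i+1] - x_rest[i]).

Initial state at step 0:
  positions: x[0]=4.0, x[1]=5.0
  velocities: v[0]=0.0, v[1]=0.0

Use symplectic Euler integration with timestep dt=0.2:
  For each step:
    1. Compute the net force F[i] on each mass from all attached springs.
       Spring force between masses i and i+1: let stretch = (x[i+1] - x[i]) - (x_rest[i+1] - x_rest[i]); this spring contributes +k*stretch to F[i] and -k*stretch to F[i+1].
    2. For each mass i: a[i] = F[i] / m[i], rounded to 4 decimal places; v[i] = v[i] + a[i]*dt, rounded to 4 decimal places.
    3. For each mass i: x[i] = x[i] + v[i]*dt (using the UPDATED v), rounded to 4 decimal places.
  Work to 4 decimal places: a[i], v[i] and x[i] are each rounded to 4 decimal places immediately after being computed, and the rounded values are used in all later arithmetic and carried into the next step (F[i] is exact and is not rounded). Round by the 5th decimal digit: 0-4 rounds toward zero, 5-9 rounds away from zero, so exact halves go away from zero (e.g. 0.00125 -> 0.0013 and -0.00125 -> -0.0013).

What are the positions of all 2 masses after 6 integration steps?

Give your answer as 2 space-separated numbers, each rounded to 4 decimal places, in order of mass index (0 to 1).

Step 0: x=[4.0000 5.0000] v=[0.0000 0.0000]
Step 1: x=[3.8400 5.1600] v=[-0.8000 0.8000]
Step 2: x=[3.5456 5.4544] v=[-1.4720 1.4720]
Step 3: x=[3.1639 5.8361] v=[-1.9085 1.9085]
Step 4: x=[2.7560 6.2440] v=[-2.0396 2.0396]
Step 5: x=[2.3871 6.6129] v=[-1.8444 1.8444]
Step 6: x=[2.1163 6.8837] v=[-1.3541 1.3541]

Answer: 2.1163 6.8837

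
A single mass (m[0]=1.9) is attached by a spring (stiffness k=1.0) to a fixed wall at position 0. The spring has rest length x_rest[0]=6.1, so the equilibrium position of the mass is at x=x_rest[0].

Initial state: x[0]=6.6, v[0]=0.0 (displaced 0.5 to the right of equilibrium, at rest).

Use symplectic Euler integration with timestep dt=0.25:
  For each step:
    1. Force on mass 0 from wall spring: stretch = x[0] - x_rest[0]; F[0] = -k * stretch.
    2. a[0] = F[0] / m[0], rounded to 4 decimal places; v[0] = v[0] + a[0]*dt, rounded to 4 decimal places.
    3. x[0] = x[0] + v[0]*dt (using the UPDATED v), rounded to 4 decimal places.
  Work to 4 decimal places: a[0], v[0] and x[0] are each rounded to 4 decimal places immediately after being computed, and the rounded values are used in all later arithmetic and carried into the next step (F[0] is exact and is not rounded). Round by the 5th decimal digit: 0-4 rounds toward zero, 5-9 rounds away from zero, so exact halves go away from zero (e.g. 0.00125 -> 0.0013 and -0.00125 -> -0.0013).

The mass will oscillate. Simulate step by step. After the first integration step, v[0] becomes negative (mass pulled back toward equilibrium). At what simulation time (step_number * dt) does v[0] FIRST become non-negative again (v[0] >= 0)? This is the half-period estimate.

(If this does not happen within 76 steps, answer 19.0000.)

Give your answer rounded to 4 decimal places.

Answer: 4.5000

Derivation:
Step 0: x=[6.6000] v=[0.0000]
Step 1: x=[6.5836] v=[-0.0658]
Step 2: x=[6.5513] v=[-0.1294]
Step 3: x=[6.5041] v=[-0.1888]
Step 4: x=[6.4436] v=[-0.2420]
Step 5: x=[6.3718] v=[-0.2872]
Step 6: x=[6.2911] v=[-0.3230]
Step 7: x=[6.2041] v=[-0.3482]
Step 8: x=[6.1136] v=[-0.3619]
Step 9: x=[6.0227] v=[-0.3637]
Step 10: x=[5.9343] v=[-0.3535]
Step 11: x=[5.8514] v=[-0.3317]
Step 12: x=[5.7767] v=[-0.2990]
Step 13: x=[5.7126] v=[-0.2565]
Step 14: x=[5.6612] v=[-0.2055]
Step 15: x=[5.6243] v=[-0.1478]
Step 16: x=[5.6030] v=[-0.0852]
Step 17: x=[5.5981] v=[-0.0198]
Step 18: x=[5.6097] v=[0.0463]
First v>=0 after going negative at step 18, time=4.5000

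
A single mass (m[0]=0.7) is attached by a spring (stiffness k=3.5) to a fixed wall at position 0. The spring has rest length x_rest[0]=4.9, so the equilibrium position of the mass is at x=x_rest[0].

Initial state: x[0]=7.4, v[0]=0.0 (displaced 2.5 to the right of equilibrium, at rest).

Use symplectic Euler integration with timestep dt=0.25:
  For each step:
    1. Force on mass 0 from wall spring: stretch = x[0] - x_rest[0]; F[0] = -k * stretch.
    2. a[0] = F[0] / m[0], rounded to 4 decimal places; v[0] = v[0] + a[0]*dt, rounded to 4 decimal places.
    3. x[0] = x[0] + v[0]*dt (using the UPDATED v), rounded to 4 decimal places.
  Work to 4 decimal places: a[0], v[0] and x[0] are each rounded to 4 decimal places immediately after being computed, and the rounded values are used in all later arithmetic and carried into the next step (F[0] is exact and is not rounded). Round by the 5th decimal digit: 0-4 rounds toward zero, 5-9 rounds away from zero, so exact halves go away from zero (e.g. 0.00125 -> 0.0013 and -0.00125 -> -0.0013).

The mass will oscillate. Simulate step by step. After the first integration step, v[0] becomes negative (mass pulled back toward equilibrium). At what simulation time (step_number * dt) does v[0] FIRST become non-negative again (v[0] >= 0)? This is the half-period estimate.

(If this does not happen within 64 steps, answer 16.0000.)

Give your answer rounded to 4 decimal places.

Answer: 1.5000

Derivation:
Step 0: x=[7.4000] v=[0.0000]
Step 1: x=[6.6188] v=[-3.1250]
Step 2: x=[5.3004] v=[-5.2735]
Step 3: x=[3.8569] v=[-5.7740]
Step 4: x=[2.7394] v=[-4.4701]
Step 5: x=[2.2971] v=[-1.7694]
Step 6: x=[2.6682] v=[1.4842]
First v>=0 after going negative at step 6, time=1.5000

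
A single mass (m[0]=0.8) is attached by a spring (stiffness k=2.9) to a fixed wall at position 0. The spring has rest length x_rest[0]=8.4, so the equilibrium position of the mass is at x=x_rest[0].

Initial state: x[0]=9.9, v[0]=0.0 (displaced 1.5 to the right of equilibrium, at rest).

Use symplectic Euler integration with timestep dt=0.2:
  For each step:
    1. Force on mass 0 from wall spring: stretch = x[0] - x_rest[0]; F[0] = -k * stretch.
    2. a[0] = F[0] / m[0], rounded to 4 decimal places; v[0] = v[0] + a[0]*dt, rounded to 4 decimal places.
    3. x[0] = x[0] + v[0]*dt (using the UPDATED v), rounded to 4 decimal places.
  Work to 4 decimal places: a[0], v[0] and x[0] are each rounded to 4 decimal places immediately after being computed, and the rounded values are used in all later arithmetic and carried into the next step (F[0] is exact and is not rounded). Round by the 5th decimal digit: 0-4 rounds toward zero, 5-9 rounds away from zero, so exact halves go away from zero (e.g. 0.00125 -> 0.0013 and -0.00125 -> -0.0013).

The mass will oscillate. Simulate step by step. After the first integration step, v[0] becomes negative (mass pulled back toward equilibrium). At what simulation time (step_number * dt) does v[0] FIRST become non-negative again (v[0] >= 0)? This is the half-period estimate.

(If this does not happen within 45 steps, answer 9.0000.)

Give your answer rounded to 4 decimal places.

Answer: 1.8000

Derivation:
Step 0: x=[9.9000] v=[0.0000]
Step 1: x=[9.6825] v=[-1.0875]
Step 2: x=[9.2790] v=[-2.0173]
Step 3: x=[8.7481] v=[-2.6546]
Step 4: x=[8.1667] v=[-2.9070]
Step 5: x=[7.6191] v=[-2.7379]
Step 6: x=[7.1848] v=[-2.1717]
Step 7: x=[6.9267] v=[-1.2907]
Step 8: x=[6.8822] v=[-0.2226]
Step 9: x=[7.0578] v=[0.8778]
First v>=0 after going negative at step 9, time=1.8000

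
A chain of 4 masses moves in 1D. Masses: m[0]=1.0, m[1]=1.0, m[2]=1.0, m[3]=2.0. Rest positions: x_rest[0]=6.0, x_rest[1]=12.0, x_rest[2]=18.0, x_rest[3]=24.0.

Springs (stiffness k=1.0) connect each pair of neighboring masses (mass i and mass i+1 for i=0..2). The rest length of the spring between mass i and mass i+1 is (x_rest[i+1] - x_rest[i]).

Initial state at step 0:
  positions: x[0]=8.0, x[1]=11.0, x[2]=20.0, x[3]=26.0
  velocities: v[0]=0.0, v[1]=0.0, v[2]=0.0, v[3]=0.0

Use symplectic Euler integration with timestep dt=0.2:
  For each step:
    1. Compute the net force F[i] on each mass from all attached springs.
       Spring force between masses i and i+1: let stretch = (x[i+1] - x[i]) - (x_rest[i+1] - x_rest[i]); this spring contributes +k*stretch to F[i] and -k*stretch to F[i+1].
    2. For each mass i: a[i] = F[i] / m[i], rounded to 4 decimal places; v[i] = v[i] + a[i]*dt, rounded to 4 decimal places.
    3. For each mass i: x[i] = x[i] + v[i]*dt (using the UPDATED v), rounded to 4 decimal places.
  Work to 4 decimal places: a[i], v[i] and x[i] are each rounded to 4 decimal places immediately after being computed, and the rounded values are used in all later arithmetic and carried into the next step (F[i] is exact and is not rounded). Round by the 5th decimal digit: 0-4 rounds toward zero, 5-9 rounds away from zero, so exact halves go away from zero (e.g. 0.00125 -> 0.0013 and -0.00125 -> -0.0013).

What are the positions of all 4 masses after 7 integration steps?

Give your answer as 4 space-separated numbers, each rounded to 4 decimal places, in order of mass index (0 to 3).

Step 0: x=[8.0000 11.0000 20.0000 26.0000] v=[0.0000 0.0000 0.0000 0.0000]
Step 1: x=[7.8800 11.2400 19.8800 26.0000] v=[-0.6000 1.2000 -0.6000 0.0000]
Step 2: x=[7.6544 11.6912 19.6592 25.9976] v=[-1.1280 2.2560 -1.1040 -0.0120]
Step 3: x=[7.3503 12.2996 19.3732 25.9884] v=[-1.5206 3.0422 -1.4299 -0.0458]
Step 4: x=[7.0042 12.9930 19.0689 25.9669] v=[-1.7307 3.4671 -1.5216 -0.1073]
Step 5: x=[6.6576 13.6899 18.7975 25.9275] v=[-1.7329 3.4845 -1.3572 -0.1971]
Step 6: x=[6.3523 14.3098 18.6070 25.8655] v=[-1.5264 3.0996 -0.9527 -0.3101]
Step 7: x=[6.1253 14.7833 18.5349 25.7783] v=[-1.1349 2.3675 -0.3604 -0.4360]

Answer: 6.1253 14.7833 18.5349 25.7783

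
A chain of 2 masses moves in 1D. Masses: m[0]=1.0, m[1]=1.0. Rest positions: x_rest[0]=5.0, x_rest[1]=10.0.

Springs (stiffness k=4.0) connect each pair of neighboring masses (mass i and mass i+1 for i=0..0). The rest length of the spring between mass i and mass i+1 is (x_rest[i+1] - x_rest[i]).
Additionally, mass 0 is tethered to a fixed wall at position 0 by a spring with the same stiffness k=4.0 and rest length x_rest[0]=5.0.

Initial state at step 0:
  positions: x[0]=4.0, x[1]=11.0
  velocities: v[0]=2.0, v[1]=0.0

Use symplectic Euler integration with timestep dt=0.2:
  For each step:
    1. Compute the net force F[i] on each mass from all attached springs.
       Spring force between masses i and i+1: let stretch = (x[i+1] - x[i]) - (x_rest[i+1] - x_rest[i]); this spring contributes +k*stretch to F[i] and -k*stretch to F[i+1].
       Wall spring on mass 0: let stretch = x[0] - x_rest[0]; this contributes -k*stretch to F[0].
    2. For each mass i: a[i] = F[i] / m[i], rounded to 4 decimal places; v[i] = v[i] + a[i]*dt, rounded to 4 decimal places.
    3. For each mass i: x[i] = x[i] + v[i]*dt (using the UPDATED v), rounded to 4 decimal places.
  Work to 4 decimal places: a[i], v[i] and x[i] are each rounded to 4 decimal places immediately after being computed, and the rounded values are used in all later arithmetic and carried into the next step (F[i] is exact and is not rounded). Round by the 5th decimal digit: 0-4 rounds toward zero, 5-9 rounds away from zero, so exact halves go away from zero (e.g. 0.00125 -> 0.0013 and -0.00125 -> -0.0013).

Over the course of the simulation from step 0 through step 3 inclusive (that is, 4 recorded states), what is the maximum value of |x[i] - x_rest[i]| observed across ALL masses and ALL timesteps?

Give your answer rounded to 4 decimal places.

Answer: 1.6812

Derivation:
Step 0: x=[4.0000 11.0000] v=[2.0000 0.0000]
Step 1: x=[4.8800 10.6800] v=[4.4000 -1.6000]
Step 2: x=[5.9072 10.2320] v=[5.1360 -2.2400]
Step 3: x=[6.6812 9.8920] v=[3.8701 -1.6998]
Max displacement = 1.6812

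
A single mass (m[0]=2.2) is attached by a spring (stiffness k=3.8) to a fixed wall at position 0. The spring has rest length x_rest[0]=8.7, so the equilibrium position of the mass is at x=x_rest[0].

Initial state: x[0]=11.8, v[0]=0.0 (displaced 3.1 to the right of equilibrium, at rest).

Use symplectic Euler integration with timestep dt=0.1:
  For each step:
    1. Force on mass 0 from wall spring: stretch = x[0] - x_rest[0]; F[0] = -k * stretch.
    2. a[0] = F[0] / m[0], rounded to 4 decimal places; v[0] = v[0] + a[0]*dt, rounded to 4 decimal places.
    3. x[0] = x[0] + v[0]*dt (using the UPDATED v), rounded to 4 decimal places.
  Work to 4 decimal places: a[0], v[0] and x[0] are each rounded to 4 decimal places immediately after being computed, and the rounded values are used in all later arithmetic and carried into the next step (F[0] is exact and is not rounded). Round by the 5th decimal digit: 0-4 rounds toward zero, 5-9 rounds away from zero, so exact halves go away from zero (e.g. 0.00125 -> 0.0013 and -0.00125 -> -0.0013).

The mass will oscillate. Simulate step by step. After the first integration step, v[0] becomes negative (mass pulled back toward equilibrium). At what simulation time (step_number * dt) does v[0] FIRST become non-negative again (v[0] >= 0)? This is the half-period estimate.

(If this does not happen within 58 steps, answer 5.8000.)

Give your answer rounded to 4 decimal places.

Answer: 2.4000

Derivation:
Step 0: x=[11.8000] v=[0.0000]
Step 1: x=[11.7465] v=[-0.5355]
Step 2: x=[11.6403] v=[-1.0617]
Step 3: x=[11.4833] v=[-1.5696]
Step 4: x=[11.2783] v=[-2.0504]
Step 5: x=[11.0287] v=[-2.4957]
Step 6: x=[10.7389] v=[-2.8979]
Step 7: x=[10.4139] v=[-3.2501]
Step 8: x=[10.0593] v=[-3.5461]
Step 9: x=[9.6812] v=[-3.7809]
Step 10: x=[9.2862] v=[-3.9504]
Step 11: x=[8.8810] v=[-4.0517]
Step 12: x=[8.4727] v=[-4.0830]
Step 13: x=[8.0683] v=[-4.0437]
Step 14: x=[7.6748] v=[-3.9346]
Step 15: x=[7.2991] v=[-3.7575]
Step 16: x=[6.9476] v=[-3.5155]
Step 17: x=[6.6263] v=[-3.2128]
Step 18: x=[6.3408] v=[-2.8546]
Step 19: x=[6.0961] v=[-2.4471]
Step 20: x=[5.8964] v=[-1.9973]
Step 21: x=[5.7451] v=[-1.5130]
Step 22: x=[5.6448] v=[-1.0026]
Step 23: x=[5.5973] v=[-0.4749]
Step 24: x=[5.6034] v=[0.0610]
First v>=0 after going negative at step 24, time=2.4000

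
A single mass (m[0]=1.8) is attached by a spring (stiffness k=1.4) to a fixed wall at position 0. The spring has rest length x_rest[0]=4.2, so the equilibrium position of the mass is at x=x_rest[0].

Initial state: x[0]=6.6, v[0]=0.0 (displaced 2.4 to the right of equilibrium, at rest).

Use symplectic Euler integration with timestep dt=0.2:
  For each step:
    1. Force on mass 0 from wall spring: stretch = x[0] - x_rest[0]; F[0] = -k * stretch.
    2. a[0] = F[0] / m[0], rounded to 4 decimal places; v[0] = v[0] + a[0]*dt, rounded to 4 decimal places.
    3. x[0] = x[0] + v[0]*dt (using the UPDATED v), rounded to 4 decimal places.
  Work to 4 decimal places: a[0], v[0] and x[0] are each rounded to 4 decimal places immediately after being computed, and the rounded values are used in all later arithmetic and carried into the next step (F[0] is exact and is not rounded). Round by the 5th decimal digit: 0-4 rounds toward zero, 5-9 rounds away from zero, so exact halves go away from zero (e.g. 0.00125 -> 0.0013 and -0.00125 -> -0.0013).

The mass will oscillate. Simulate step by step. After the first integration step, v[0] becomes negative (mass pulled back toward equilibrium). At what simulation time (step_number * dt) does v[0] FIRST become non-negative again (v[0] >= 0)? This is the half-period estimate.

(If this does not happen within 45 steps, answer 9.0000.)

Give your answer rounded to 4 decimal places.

Answer: 3.6000

Derivation:
Step 0: x=[6.6000] v=[0.0000]
Step 1: x=[6.5253] v=[-0.3733]
Step 2: x=[6.3783] v=[-0.7350]
Step 3: x=[6.1635] v=[-1.0738]
Step 4: x=[5.8877] v=[-1.3792]
Step 5: x=[5.5594] v=[-1.6417]
Step 6: x=[5.1888] v=[-1.8532]
Step 7: x=[4.7874] v=[-2.0070]
Step 8: x=[4.3677] v=[-2.0984]
Step 9: x=[3.9428] v=[-2.1245]
Step 10: x=[3.5259] v=[-2.0845]
Step 11: x=[3.1300] v=[-1.9796]
Step 12: x=[2.7674] v=[-1.8132]
Step 13: x=[2.4493] v=[-1.5904]
Step 14: x=[2.1857] v=[-1.3181]
Step 15: x=[1.9847] v=[-1.0048]
Step 16: x=[1.8527] v=[-0.6602]
Step 17: x=[1.7937] v=[-0.2951]
Step 18: x=[1.8095] v=[0.0792]
First v>=0 after going negative at step 18, time=3.6000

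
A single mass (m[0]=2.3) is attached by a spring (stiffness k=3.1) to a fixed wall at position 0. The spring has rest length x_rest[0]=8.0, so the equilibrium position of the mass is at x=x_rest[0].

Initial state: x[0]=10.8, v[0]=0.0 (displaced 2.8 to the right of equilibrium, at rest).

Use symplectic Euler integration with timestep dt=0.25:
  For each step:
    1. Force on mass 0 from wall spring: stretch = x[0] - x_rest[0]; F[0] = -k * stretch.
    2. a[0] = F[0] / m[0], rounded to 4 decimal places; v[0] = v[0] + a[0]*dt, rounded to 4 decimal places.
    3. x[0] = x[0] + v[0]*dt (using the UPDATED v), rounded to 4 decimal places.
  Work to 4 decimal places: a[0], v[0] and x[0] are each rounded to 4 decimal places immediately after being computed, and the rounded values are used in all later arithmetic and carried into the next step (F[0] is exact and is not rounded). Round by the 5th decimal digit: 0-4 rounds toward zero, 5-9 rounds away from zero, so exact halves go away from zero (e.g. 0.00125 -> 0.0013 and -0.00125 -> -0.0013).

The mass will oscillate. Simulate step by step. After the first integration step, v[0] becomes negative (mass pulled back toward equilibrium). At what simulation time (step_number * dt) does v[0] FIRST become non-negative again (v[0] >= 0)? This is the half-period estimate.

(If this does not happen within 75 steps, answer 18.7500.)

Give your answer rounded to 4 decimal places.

Step 0: x=[10.8000] v=[0.0000]
Step 1: x=[10.5641] v=[-0.9435]
Step 2: x=[10.1122] v=[-1.8075]
Step 3: x=[9.4824] v=[-2.5192]
Step 4: x=[8.7277] v=[-3.0187]
Step 5: x=[7.9117] v=[-3.2639]
Step 6: x=[7.1032] v=[-3.2342]
Step 7: x=[6.3702] v=[-2.9320]
Step 8: x=[5.7745] v=[-2.3828]
Step 9: x=[5.3663] v=[-1.6329]
Step 10: x=[5.1799] v=[-0.7455]
Step 11: x=[5.2311] v=[0.2048]
First v>=0 after going negative at step 11, time=2.7500

Answer: 2.7500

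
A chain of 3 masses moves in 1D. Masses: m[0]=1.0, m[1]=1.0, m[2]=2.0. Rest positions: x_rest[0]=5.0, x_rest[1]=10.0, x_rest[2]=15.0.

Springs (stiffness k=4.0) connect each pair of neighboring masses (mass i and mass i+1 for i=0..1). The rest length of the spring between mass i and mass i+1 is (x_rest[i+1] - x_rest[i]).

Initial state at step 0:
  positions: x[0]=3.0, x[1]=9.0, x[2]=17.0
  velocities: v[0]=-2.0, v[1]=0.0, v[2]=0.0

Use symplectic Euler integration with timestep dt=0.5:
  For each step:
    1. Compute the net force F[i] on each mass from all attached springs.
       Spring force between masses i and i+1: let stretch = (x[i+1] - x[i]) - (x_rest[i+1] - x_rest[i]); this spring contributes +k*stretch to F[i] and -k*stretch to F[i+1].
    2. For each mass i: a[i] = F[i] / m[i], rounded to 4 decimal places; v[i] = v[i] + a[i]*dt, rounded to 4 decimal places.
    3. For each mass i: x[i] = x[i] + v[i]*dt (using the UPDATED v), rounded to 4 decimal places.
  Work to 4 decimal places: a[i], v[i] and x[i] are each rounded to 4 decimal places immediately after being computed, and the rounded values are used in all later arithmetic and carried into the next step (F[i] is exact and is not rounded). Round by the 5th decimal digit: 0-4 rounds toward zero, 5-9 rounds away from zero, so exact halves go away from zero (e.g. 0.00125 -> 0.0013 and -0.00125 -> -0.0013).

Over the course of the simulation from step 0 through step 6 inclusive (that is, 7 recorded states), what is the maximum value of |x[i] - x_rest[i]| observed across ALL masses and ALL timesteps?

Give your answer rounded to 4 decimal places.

Step 0: x=[3.0000 9.0000 17.0000] v=[-2.0000 0.0000 0.0000]
Step 1: x=[3.0000 11.0000 15.5000] v=[0.0000 4.0000 -3.0000]
Step 2: x=[6.0000 9.5000 14.2500] v=[6.0000 -3.0000 -2.5000]
Step 3: x=[7.5000 9.2500 13.1250] v=[3.0000 -0.5000 -2.2500]
Step 4: x=[5.7500 11.1250 12.5625] v=[-3.5000 3.7500 -1.1250]
Step 5: x=[4.3750 9.0625 13.7813] v=[-2.7500 -4.1250 2.4375]
Step 6: x=[2.6875 7.0313 15.1407] v=[-3.3750 -4.0624 2.7187]
Max displacement = 2.9687

Answer: 2.9687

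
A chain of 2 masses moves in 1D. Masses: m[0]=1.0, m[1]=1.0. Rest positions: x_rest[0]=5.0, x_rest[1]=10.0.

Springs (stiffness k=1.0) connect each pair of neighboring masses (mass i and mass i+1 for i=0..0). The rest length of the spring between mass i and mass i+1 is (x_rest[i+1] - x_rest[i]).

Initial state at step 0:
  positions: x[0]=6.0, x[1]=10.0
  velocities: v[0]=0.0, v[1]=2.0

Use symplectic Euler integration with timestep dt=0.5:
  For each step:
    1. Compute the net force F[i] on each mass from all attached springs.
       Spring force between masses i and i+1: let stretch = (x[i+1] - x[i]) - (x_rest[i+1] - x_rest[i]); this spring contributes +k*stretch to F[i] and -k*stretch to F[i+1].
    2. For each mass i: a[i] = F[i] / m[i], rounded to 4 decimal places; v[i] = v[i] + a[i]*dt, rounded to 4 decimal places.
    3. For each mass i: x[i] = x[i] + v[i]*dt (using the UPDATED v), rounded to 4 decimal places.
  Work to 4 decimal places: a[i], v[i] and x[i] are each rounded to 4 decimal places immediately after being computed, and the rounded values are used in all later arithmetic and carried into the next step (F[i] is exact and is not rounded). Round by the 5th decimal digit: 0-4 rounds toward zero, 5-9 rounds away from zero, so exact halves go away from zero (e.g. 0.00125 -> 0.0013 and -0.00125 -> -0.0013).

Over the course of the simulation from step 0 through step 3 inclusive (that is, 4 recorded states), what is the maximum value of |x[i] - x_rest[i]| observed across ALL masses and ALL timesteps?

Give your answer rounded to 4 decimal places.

Answer: 3.0625

Derivation:
Step 0: x=[6.0000 10.0000] v=[0.0000 2.0000]
Step 1: x=[5.7500 11.2500] v=[-0.5000 2.5000]
Step 2: x=[5.6250 12.3750] v=[-0.2500 2.2500]
Step 3: x=[5.9375 13.0625] v=[0.6250 1.3750]
Max displacement = 3.0625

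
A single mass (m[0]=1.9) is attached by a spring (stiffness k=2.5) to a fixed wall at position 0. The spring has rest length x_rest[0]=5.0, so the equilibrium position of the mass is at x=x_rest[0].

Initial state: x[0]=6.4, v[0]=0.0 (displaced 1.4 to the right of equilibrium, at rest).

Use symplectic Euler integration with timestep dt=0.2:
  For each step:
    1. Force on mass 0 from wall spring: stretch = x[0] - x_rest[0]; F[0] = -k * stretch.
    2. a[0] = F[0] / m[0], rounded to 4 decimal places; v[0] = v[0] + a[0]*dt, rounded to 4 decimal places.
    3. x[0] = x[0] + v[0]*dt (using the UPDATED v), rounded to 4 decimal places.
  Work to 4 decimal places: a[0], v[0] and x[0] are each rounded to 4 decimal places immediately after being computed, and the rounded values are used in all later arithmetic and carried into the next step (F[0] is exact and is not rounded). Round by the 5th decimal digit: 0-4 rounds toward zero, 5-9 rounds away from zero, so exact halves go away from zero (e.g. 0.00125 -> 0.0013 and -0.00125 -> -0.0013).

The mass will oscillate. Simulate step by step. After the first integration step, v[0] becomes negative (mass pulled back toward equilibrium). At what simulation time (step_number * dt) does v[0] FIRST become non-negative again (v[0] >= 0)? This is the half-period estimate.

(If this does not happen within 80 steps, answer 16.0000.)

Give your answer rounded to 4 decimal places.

Step 0: x=[6.4000] v=[0.0000]
Step 1: x=[6.3263] v=[-0.3684]
Step 2: x=[6.1828] v=[-0.7174]
Step 3: x=[5.9771] v=[-1.0287]
Step 4: x=[5.7199] v=[-1.2858]
Step 5: x=[5.4249] v=[-1.4752]
Step 6: x=[5.1075] v=[-1.5870]
Step 7: x=[4.7844] v=[-1.6153]
Step 8: x=[4.4727] v=[-1.5586]
Step 9: x=[4.1887] v=[-1.4198]
Step 10: x=[3.9474] v=[-1.2063]
Step 11: x=[3.7615] v=[-0.9293]
Step 12: x=[3.6408] v=[-0.6034]
Step 13: x=[3.5917] v=[-0.2457]
Step 14: x=[3.6167] v=[0.1249]
First v>=0 after going negative at step 14, time=2.8000

Answer: 2.8000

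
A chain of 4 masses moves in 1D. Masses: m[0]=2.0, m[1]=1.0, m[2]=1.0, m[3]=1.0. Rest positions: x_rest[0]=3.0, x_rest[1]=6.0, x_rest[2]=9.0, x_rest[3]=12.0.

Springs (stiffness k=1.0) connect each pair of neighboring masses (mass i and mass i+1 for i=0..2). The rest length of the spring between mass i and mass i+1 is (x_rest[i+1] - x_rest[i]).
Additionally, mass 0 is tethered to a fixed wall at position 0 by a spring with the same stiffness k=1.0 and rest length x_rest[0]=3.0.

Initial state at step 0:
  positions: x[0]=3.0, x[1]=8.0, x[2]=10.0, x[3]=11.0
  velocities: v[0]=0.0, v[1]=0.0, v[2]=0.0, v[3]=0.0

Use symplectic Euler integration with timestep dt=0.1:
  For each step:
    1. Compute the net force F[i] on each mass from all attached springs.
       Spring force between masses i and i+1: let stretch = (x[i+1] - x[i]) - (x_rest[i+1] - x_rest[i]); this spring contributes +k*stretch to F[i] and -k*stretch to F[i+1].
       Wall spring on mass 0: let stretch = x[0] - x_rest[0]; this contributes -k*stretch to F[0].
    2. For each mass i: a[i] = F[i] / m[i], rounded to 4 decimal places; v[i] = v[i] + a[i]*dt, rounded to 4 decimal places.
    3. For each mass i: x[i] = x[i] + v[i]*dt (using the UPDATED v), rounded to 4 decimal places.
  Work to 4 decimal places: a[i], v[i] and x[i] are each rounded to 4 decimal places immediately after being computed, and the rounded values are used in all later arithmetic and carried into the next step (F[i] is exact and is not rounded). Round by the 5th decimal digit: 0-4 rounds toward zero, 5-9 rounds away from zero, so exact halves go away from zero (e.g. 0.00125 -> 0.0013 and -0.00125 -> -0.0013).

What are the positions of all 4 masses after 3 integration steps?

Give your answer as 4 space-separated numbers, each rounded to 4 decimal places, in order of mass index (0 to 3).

Step 0: x=[3.0000 8.0000 10.0000 11.0000] v=[0.0000 0.0000 0.0000 0.0000]
Step 1: x=[3.0100 7.9700 9.9900 11.0200] v=[0.1000 -0.3000 -0.1000 0.2000]
Step 2: x=[3.0298 7.9106 9.9701 11.0597] v=[0.1975 -0.5940 -0.1990 0.3970]
Step 3: x=[3.0588 7.8230 9.9405 11.1185] v=[0.2901 -0.8761 -0.2960 0.5880]

Answer: 3.0588 7.8230 9.9405 11.1185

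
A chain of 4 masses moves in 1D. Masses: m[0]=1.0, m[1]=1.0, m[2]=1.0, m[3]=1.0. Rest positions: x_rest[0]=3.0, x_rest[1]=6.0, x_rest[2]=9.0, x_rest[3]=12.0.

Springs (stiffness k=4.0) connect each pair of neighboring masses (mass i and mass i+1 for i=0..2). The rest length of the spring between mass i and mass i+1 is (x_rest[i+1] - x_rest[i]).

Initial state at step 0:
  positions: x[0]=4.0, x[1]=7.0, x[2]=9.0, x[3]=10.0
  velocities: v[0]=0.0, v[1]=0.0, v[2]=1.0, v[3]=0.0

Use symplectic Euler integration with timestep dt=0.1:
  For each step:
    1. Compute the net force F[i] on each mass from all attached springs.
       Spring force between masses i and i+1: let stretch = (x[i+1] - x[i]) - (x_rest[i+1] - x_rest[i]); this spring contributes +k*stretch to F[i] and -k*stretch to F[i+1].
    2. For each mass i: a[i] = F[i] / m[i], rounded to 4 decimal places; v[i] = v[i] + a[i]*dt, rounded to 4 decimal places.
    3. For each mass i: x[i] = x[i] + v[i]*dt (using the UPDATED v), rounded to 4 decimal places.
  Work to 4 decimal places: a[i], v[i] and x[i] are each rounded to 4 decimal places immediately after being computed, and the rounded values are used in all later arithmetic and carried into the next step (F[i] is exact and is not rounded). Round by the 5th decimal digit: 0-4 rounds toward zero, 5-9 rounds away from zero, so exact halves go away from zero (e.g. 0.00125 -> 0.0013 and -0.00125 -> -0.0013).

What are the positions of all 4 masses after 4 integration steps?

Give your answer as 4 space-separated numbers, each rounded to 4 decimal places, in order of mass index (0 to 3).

Answer: 3.9778 6.6603 8.9942 10.7678

Derivation:
Step 0: x=[4.0000 7.0000 9.0000 10.0000] v=[0.0000 0.0000 1.0000 0.0000]
Step 1: x=[4.0000 6.9600 9.0600 10.0800] v=[0.0000 -0.4000 0.6000 0.8000]
Step 2: x=[3.9984 6.8856 9.0768 10.2392] v=[-0.0160 -0.7440 0.1680 1.5920]
Step 3: x=[3.9923 6.7834 9.0525 10.4719] v=[-0.0611 -1.0224 -0.2435 2.3270]
Step 4: x=[3.9778 6.6603 8.9942 10.7678] v=[-0.1447 -1.2312 -0.5834 2.9592]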